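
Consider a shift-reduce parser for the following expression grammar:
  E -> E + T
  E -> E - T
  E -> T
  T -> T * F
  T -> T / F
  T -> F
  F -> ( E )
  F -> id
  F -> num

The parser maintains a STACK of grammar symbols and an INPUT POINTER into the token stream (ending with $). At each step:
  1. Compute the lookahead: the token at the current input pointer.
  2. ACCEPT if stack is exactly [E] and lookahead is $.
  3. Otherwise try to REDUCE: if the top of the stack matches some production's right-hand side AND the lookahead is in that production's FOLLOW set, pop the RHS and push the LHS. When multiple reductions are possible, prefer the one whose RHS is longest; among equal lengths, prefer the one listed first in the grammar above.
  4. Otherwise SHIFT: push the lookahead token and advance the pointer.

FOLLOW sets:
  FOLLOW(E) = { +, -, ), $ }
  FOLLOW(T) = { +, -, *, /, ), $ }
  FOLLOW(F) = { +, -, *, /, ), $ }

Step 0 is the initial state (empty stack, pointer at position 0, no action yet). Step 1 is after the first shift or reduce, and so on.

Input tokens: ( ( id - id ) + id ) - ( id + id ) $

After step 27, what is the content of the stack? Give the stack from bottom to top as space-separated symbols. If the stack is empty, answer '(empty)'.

Answer: E - ( id

Derivation:
Step 1: shift (. Stack=[(] ptr=1 lookahead=( remaining=[( id - id ) + id ) - ( id + id ) $]
Step 2: shift (. Stack=[( (] ptr=2 lookahead=id remaining=[id - id ) + id ) - ( id + id ) $]
Step 3: shift id. Stack=[( ( id] ptr=3 lookahead=- remaining=[- id ) + id ) - ( id + id ) $]
Step 4: reduce F->id. Stack=[( ( F] ptr=3 lookahead=- remaining=[- id ) + id ) - ( id + id ) $]
Step 5: reduce T->F. Stack=[( ( T] ptr=3 lookahead=- remaining=[- id ) + id ) - ( id + id ) $]
Step 6: reduce E->T. Stack=[( ( E] ptr=3 lookahead=- remaining=[- id ) + id ) - ( id + id ) $]
Step 7: shift -. Stack=[( ( E -] ptr=4 lookahead=id remaining=[id ) + id ) - ( id + id ) $]
Step 8: shift id. Stack=[( ( E - id] ptr=5 lookahead=) remaining=[) + id ) - ( id + id ) $]
Step 9: reduce F->id. Stack=[( ( E - F] ptr=5 lookahead=) remaining=[) + id ) - ( id + id ) $]
Step 10: reduce T->F. Stack=[( ( E - T] ptr=5 lookahead=) remaining=[) + id ) - ( id + id ) $]
Step 11: reduce E->E - T. Stack=[( ( E] ptr=5 lookahead=) remaining=[) + id ) - ( id + id ) $]
Step 12: shift ). Stack=[( ( E )] ptr=6 lookahead=+ remaining=[+ id ) - ( id + id ) $]
Step 13: reduce F->( E ). Stack=[( F] ptr=6 lookahead=+ remaining=[+ id ) - ( id + id ) $]
Step 14: reduce T->F. Stack=[( T] ptr=6 lookahead=+ remaining=[+ id ) - ( id + id ) $]
Step 15: reduce E->T. Stack=[( E] ptr=6 lookahead=+ remaining=[+ id ) - ( id + id ) $]
Step 16: shift +. Stack=[( E +] ptr=7 lookahead=id remaining=[id ) - ( id + id ) $]
Step 17: shift id. Stack=[( E + id] ptr=8 lookahead=) remaining=[) - ( id + id ) $]
Step 18: reduce F->id. Stack=[( E + F] ptr=8 lookahead=) remaining=[) - ( id + id ) $]
Step 19: reduce T->F. Stack=[( E + T] ptr=8 lookahead=) remaining=[) - ( id + id ) $]
Step 20: reduce E->E + T. Stack=[( E] ptr=8 lookahead=) remaining=[) - ( id + id ) $]
Step 21: shift ). Stack=[( E )] ptr=9 lookahead=- remaining=[- ( id + id ) $]
Step 22: reduce F->( E ). Stack=[F] ptr=9 lookahead=- remaining=[- ( id + id ) $]
Step 23: reduce T->F. Stack=[T] ptr=9 lookahead=- remaining=[- ( id + id ) $]
Step 24: reduce E->T. Stack=[E] ptr=9 lookahead=- remaining=[- ( id + id ) $]
Step 25: shift -. Stack=[E -] ptr=10 lookahead=( remaining=[( id + id ) $]
Step 26: shift (. Stack=[E - (] ptr=11 lookahead=id remaining=[id + id ) $]
Step 27: shift id. Stack=[E - ( id] ptr=12 lookahead=+ remaining=[+ id ) $]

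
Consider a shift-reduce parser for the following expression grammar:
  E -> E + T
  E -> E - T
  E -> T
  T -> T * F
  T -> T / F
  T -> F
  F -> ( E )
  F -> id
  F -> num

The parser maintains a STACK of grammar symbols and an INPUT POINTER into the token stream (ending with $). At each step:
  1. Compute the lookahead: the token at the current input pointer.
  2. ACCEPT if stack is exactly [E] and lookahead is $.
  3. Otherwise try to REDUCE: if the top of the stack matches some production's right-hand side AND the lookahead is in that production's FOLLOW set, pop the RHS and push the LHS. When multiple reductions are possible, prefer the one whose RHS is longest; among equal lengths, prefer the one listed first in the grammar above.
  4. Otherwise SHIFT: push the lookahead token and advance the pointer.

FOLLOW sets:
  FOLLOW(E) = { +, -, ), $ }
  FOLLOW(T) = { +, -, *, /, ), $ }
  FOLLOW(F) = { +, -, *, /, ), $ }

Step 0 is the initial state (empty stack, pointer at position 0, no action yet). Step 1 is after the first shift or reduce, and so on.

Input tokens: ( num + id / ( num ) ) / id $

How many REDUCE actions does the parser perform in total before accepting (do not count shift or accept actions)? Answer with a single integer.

Answer: 16

Derivation:
Step 1: shift (. Stack=[(] ptr=1 lookahead=num remaining=[num + id / ( num ) ) / id $]
Step 2: shift num. Stack=[( num] ptr=2 lookahead=+ remaining=[+ id / ( num ) ) / id $]
Step 3: reduce F->num. Stack=[( F] ptr=2 lookahead=+ remaining=[+ id / ( num ) ) / id $]
Step 4: reduce T->F. Stack=[( T] ptr=2 lookahead=+ remaining=[+ id / ( num ) ) / id $]
Step 5: reduce E->T. Stack=[( E] ptr=2 lookahead=+ remaining=[+ id / ( num ) ) / id $]
Step 6: shift +. Stack=[( E +] ptr=3 lookahead=id remaining=[id / ( num ) ) / id $]
Step 7: shift id. Stack=[( E + id] ptr=4 lookahead=/ remaining=[/ ( num ) ) / id $]
Step 8: reduce F->id. Stack=[( E + F] ptr=4 lookahead=/ remaining=[/ ( num ) ) / id $]
Step 9: reduce T->F. Stack=[( E + T] ptr=4 lookahead=/ remaining=[/ ( num ) ) / id $]
Step 10: shift /. Stack=[( E + T /] ptr=5 lookahead=( remaining=[( num ) ) / id $]
Step 11: shift (. Stack=[( E + T / (] ptr=6 lookahead=num remaining=[num ) ) / id $]
Step 12: shift num. Stack=[( E + T / ( num] ptr=7 lookahead=) remaining=[) ) / id $]
Step 13: reduce F->num. Stack=[( E + T / ( F] ptr=7 lookahead=) remaining=[) ) / id $]
Step 14: reduce T->F. Stack=[( E + T / ( T] ptr=7 lookahead=) remaining=[) ) / id $]
Step 15: reduce E->T. Stack=[( E + T / ( E] ptr=7 lookahead=) remaining=[) ) / id $]
Step 16: shift ). Stack=[( E + T / ( E )] ptr=8 lookahead=) remaining=[) / id $]
Step 17: reduce F->( E ). Stack=[( E + T / F] ptr=8 lookahead=) remaining=[) / id $]
Step 18: reduce T->T / F. Stack=[( E + T] ptr=8 lookahead=) remaining=[) / id $]
Step 19: reduce E->E + T. Stack=[( E] ptr=8 lookahead=) remaining=[) / id $]
Step 20: shift ). Stack=[( E )] ptr=9 lookahead=/ remaining=[/ id $]
Step 21: reduce F->( E ). Stack=[F] ptr=9 lookahead=/ remaining=[/ id $]
Step 22: reduce T->F. Stack=[T] ptr=9 lookahead=/ remaining=[/ id $]
Step 23: shift /. Stack=[T /] ptr=10 lookahead=id remaining=[id $]
Step 24: shift id. Stack=[T / id] ptr=11 lookahead=$ remaining=[$]
Step 25: reduce F->id. Stack=[T / F] ptr=11 lookahead=$ remaining=[$]
Step 26: reduce T->T / F. Stack=[T] ptr=11 lookahead=$ remaining=[$]
Step 27: reduce E->T. Stack=[E] ptr=11 lookahead=$ remaining=[$]
Step 28: accept. Stack=[E] ptr=11 lookahead=$ remaining=[$]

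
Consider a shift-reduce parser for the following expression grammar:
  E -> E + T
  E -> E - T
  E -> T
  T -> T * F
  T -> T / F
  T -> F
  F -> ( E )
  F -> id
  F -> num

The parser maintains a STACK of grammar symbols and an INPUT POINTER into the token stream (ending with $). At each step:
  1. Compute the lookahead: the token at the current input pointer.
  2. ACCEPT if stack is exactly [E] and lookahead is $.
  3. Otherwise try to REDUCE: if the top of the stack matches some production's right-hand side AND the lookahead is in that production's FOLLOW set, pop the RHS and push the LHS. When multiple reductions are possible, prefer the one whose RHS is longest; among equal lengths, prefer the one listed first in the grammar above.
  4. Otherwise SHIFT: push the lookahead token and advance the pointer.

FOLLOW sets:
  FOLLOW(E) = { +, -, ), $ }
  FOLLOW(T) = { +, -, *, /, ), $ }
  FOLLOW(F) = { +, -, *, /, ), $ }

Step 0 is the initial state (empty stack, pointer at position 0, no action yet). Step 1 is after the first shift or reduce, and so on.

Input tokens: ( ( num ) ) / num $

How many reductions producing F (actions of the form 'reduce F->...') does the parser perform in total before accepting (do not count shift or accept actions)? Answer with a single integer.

Answer: 4

Derivation:
Step 1: shift (. Stack=[(] ptr=1 lookahead=( remaining=[( num ) ) / num $]
Step 2: shift (. Stack=[( (] ptr=2 lookahead=num remaining=[num ) ) / num $]
Step 3: shift num. Stack=[( ( num] ptr=3 lookahead=) remaining=[) ) / num $]
Step 4: reduce F->num. Stack=[( ( F] ptr=3 lookahead=) remaining=[) ) / num $]
Step 5: reduce T->F. Stack=[( ( T] ptr=3 lookahead=) remaining=[) ) / num $]
Step 6: reduce E->T. Stack=[( ( E] ptr=3 lookahead=) remaining=[) ) / num $]
Step 7: shift ). Stack=[( ( E )] ptr=4 lookahead=) remaining=[) / num $]
Step 8: reduce F->( E ). Stack=[( F] ptr=4 lookahead=) remaining=[) / num $]
Step 9: reduce T->F. Stack=[( T] ptr=4 lookahead=) remaining=[) / num $]
Step 10: reduce E->T. Stack=[( E] ptr=4 lookahead=) remaining=[) / num $]
Step 11: shift ). Stack=[( E )] ptr=5 lookahead=/ remaining=[/ num $]
Step 12: reduce F->( E ). Stack=[F] ptr=5 lookahead=/ remaining=[/ num $]
Step 13: reduce T->F. Stack=[T] ptr=5 lookahead=/ remaining=[/ num $]
Step 14: shift /. Stack=[T /] ptr=6 lookahead=num remaining=[num $]
Step 15: shift num. Stack=[T / num] ptr=7 lookahead=$ remaining=[$]
Step 16: reduce F->num. Stack=[T / F] ptr=7 lookahead=$ remaining=[$]
Step 17: reduce T->T / F. Stack=[T] ptr=7 lookahead=$ remaining=[$]
Step 18: reduce E->T. Stack=[E] ptr=7 lookahead=$ remaining=[$]
Step 19: accept. Stack=[E] ptr=7 lookahead=$ remaining=[$]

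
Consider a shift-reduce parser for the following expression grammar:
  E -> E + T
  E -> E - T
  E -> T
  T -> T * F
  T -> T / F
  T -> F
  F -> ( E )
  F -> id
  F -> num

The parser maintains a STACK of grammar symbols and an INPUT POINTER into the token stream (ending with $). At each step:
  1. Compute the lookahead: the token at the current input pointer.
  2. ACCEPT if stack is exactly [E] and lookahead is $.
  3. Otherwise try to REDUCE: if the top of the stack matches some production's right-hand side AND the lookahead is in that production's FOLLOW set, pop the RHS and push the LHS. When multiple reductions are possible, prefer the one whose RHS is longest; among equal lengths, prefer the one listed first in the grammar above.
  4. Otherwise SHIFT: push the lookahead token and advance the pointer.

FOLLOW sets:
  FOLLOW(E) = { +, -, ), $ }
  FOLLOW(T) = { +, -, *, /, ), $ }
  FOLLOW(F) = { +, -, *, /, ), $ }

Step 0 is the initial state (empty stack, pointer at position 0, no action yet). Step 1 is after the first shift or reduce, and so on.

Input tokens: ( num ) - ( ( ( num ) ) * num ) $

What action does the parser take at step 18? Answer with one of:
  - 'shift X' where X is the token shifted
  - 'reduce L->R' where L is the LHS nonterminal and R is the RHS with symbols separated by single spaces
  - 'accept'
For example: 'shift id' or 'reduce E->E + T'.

Step 1: shift (. Stack=[(] ptr=1 lookahead=num remaining=[num ) - ( ( ( num ) ) * num ) $]
Step 2: shift num. Stack=[( num] ptr=2 lookahead=) remaining=[) - ( ( ( num ) ) * num ) $]
Step 3: reduce F->num. Stack=[( F] ptr=2 lookahead=) remaining=[) - ( ( ( num ) ) * num ) $]
Step 4: reduce T->F. Stack=[( T] ptr=2 lookahead=) remaining=[) - ( ( ( num ) ) * num ) $]
Step 5: reduce E->T. Stack=[( E] ptr=2 lookahead=) remaining=[) - ( ( ( num ) ) * num ) $]
Step 6: shift ). Stack=[( E )] ptr=3 lookahead=- remaining=[- ( ( ( num ) ) * num ) $]
Step 7: reduce F->( E ). Stack=[F] ptr=3 lookahead=- remaining=[- ( ( ( num ) ) * num ) $]
Step 8: reduce T->F. Stack=[T] ptr=3 lookahead=- remaining=[- ( ( ( num ) ) * num ) $]
Step 9: reduce E->T. Stack=[E] ptr=3 lookahead=- remaining=[- ( ( ( num ) ) * num ) $]
Step 10: shift -. Stack=[E -] ptr=4 lookahead=( remaining=[( ( ( num ) ) * num ) $]
Step 11: shift (. Stack=[E - (] ptr=5 lookahead=( remaining=[( ( num ) ) * num ) $]
Step 12: shift (. Stack=[E - ( (] ptr=6 lookahead=( remaining=[( num ) ) * num ) $]
Step 13: shift (. Stack=[E - ( ( (] ptr=7 lookahead=num remaining=[num ) ) * num ) $]
Step 14: shift num. Stack=[E - ( ( ( num] ptr=8 lookahead=) remaining=[) ) * num ) $]
Step 15: reduce F->num. Stack=[E - ( ( ( F] ptr=8 lookahead=) remaining=[) ) * num ) $]
Step 16: reduce T->F. Stack=[E - ( ( ( T] ptr=8 lookahead=) remaining=[) ) * num ) $]
Step 17: reduce E->T. Stack=[E - ( ( ( E] ptr=8 lookahead=) remaining=[) ) * num ) $]
Step 18: shift ). Stack=[E - ( ( ( E )] ptr=9 lookahead=) remaining=[) * num ) $]

Answer: shift )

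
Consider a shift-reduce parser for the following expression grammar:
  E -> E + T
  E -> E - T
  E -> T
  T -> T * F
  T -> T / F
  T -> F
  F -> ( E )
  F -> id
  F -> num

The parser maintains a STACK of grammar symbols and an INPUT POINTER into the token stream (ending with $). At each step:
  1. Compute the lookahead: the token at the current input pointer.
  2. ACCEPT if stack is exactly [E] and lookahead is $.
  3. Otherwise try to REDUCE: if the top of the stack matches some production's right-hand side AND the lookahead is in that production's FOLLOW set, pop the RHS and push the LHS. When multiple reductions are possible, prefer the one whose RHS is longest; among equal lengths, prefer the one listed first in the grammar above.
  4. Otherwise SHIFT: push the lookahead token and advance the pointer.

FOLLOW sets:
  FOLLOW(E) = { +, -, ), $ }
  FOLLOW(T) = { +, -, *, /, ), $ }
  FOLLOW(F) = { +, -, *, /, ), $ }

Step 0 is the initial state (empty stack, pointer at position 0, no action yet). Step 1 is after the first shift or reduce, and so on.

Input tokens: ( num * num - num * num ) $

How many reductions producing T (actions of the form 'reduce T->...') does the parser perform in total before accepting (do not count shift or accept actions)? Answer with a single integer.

Step 1: shift (. Stack=[(] ptr=1 lookahead=num remaining=[num * num - num * num ) $]
Step 2: shift num. Stack=[( num] ptr=2 lookahead=* remaining=[* num - num * num ) $]
Step 3: reduce F->num. Stack=[( F] ptr=2 lookahead=* remaining=[* num - num * num ) $]
Step 4: reduce T->F. Stack=[( T] ptr=2 lookahead=* remaining=[* num - num * num ) $]
Step 5: shift *. Stack=[( T *] ptr=3 lookahead=num remaining=[num - num * num ) $]
Step 6: shift num. Stack=[( T * num] ptr=4 lookahead=- remaining=[- num * num ) $]
Step 7: reduce F->num. Stack=[( T * F] ptr=4 lookahead=- remaining=[- num * num ) $]
Step 8: reduce T->T * F. Stack=[( T] ptr=4 lookahead=- remaining=[- num * num ) $]
Step 9: reduce E->T. Stack=[( E] ptr=4 lookahead=- remaining=[- num * num ) $]
Step 10: shift -. Stack=[( E -] ptr=5 lookahead=num remaining=[num * num ) $]
Step 11: shift num. Stack=[( E - num] ptr=6 lookahead=* remaining=[* num ) $]
Step 12: reduce F->num. Stack=[( E - F] ptr=6 lookahead=* remaining=[* num ) $]
Step 13: reduce T->F. Stack=[( E - T] ptr=6 lookahead=* remaining=[* num ) $]
Step 14: shift *. Stack=[( E - T *] ptr=7 lookahead=num remaining=[num ) $]
Step 15: shift num. Stack=[( E - T * num] ptr=8 lookahead=) remaining=[) $]
Step 16: reduce F->num. Stack=[( E - T * F] ptr=8 lookahead=) remaining=[) $]
Step 17: reduce T->T * F. Stack=[( E - T] ptr=8 lookahead=) remaining=[) $]
Step 18: reduce E->E - T. Stack=[( E] ptr=8 lookahead=) remaining=[) $]
Step 19: shift ). Stack=[( E )] ptr=9 lookahead=$ remaining=[$]
Step 20: reduce F->( E ). Stack=[F] ptr=9 lookahead=$ remaining=[$]
Step 21: reduce T->F. Stack=[T] ptr=9 lookahead=$ remaining=[$]
Step 22: reduce E->T. Stack=[E] ptr=9 lookahead=$ remaining=[$]
Step 23: accept. Stack=[E] ptr=9 lookahead=$ remaining=[$]

Answer: 5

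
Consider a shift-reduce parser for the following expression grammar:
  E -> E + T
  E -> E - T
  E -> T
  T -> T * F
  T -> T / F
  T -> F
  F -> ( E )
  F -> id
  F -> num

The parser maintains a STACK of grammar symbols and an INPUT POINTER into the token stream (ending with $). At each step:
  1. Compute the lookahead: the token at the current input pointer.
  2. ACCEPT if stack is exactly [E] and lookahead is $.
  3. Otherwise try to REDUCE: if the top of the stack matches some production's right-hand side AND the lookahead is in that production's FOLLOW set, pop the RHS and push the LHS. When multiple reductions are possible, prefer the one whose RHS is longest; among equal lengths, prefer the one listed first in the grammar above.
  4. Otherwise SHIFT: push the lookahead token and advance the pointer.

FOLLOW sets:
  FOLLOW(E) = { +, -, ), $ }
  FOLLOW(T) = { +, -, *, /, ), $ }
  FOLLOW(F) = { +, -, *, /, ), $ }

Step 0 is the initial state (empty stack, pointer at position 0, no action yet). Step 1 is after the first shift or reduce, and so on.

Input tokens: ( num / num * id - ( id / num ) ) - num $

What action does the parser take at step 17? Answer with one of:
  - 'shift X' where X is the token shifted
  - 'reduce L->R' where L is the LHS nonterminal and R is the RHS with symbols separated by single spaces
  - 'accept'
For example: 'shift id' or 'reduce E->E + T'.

Answer: reduce F->id

Derivation:
Step 1: shift (. Stack=[(] ptr=1 lookahead=num remaining=[num / num * id - ( id / num ) ) - num $]
Step 2: shift num. Stack=[( num] ptr=2 lookahead=/ remaining=[/ num * id - ( id / num ) ) - num $]
Step 3: reduce F->num. Stack=[( F] ptr=2 lookahead=/ remaining=[/ num * id - ( id / num ) ) - num $]
Step 4: reduce T->F. Stack=[( T] ptr=2 lookahead=/ remaining=[/ num * id - ( id / num ) ) - num $]
Step 5: shift /. Stack=[( T /] ptr=3 lookahead=num remaining=[num * id - ( id / num ) ) - num $]
Step 6: shift num. Stack=[( T / num] ptr=4 lookahead=* remaining=[* id - ( id / num ) ) - num $]
Step 7: reduce F->num. Stack=[( T / F] ptr=4 lookahead=* remaining=[* id - ( id / num ) ) - num $]
Step 8: reduce T->T / F. Stack=[( T] ptr=4 lookahead=* remaining=[* id - ( id / num ) ) - num $]
Step 9: shift *. Stack=[( T *] ptr=5 lookahead=id remaining=[id - ( id / num ) ) - num $]
Step 10: shift id. Stack=[( T * id] ptr=6 lookahead=- remaining=[- ( id / num ) ) - num $]
Step 11: reduce F->id. Stack=[( T * F] ptr=6 lookahead=- remaining=[- ( id / num ) ) - num $]
Step 12: reduce T->T * F. Stack=[( T] ptr=6 lookahead=- remaining=[- ( id / num ) ) - num $]
Step 13: reduce E->T. Stack=[( E] ptr=6 lookahead=- remaining=[- ( id / num ) ) - num $]
Step 14: shift -. Stack=[( E -] ptr=7 lookahead=( remaining=[( id / num ) ) - num $]
Step 15: shift (. Stack=[( E - (] ptr=8 lookahead=id remaining=[id / num ) ) - num $]
Step 16: shift id. Stack=[( E - ( id] ptr=9 lookahead=/ remaining=[/ num ) ) - num $]
Step 17: reduce F->id. Stack=[( E - ( F] ptr=9 lookahead=/ remaining=[/ num ) ) - num $]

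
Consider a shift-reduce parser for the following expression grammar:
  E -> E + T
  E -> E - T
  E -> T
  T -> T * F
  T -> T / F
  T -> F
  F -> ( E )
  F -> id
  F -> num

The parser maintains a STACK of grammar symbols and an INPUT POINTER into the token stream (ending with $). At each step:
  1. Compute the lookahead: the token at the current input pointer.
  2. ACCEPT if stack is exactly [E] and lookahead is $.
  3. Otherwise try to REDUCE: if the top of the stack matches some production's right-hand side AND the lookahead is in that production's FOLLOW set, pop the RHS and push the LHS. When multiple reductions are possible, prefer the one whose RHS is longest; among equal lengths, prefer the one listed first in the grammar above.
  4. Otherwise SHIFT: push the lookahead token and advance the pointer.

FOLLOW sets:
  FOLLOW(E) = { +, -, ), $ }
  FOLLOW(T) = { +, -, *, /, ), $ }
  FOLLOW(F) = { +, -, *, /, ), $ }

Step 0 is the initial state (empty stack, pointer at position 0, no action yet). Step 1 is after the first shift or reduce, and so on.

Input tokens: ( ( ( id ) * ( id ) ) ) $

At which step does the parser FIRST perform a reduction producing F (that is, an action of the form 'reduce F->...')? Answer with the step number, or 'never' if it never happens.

Step 1: shift (. Stack=[(] ptr=1 lookahead=( remaining=[( ( id ) * ( id ) ) ) $]
Step 2: shift (. Stack=[( (] ptr=2 lookahead=( remaining=[( id ) * ( id ) ) ) $]
Step 3: shift (. Stack=[( ( (] ptr=3 lookahead=id remaining=[id ) * ( id ) ) ) $]
Step 4: shift id. Stack=[( ( ( id] ptr=4 lookahead=) remaining=[) * ( id ) ) ) $]
Step 5: reduce F->id. Stack=[( ( ( F] ptr=4 lookahead=) remaining=[) * ( id ) ) ) $]

Answer: 5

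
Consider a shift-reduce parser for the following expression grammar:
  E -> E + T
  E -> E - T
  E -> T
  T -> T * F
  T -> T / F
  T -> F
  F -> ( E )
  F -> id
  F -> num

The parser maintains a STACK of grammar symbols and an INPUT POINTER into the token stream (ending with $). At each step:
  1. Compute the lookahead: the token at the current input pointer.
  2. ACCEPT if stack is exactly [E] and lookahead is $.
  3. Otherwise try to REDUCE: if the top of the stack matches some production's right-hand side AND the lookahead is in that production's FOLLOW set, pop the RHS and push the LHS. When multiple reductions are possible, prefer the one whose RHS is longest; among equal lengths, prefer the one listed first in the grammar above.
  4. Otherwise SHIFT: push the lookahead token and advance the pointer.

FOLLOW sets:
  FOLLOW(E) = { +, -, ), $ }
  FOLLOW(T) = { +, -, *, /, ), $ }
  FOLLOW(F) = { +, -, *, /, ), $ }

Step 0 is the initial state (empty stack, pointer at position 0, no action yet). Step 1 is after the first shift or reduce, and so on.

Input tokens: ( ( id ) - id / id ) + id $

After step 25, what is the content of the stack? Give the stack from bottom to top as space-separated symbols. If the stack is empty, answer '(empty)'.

Step 1: shift (. Stack=[(] ptr=1 lookahead=( remaining=[( id ) - id / id ) + id $]
Step 2: shift (. Stack=[( (] ptr=2 lookahead=id remaining=[id ) - id / id ) + id $]
Step 3: shift id. Stack=[( ( id] ptr=3 lookahead=) remaining=[) - id / id ) + id $]
Step 4: reduce F->id. Stack=[( ( F] ptr=3 lookahead=) remaining=[) - id / id ) + id $]
Step 5: reduce T->F. Stack=[( ( T] ptr=3 lookahead=) remaining=[) - id / id ) + id $]
Step 6: reduce E->T. Stack=[( ( E] ptr=3 lookahead=) remaining=[) - id / id ) + id $]
Step 7: shift ). Stack=[( ( E )] ptr=4 lookahead=- remaining=[- id / id ) + id $]
Step 8: reduce F->( E ). Stack=[( F] ptr=4 lookahead=- remaining=[- id / id ) + id $]
Step 9: reduce T->F. Stack=[( T] ptr=4 lookahead=- remaining=[- id / id ) + id $]
Step 10: reduce E->T. Stack=[( E] ptr=4 lookahead=- remaining=[- id / id ) + id $]
Step 11: shift -. Stack=[( E -] ptr=5 lookahead=id remaining=[id / id ) + id $]
Step 12: shift id. Stack=[( E - id] ptr=6 lookahead=/ remaining=[/ id ) + id $]
Step 13: reduce F->id. Stack=[( E - F] ptr=6 lookahead=/ remaining=[/ id ) + id $]
Step 14: reduce T->F. Stack=[( E - T] ptr=6 lookahead=/ remaining=[/ id ) + id $]
Step 15: shift /. Stack=[( E - T /] ptr=7 lookahead=id remaining=[id ) + id $]
Step 16: shift id. Stack=[( E - T / id] ptr=8 lookahead=) remaining=[) + id $]
Step 17: reduce F->id. Stack=[( E - T / F] ptr=8 lookahead=) remaining=[) + id $]
Step 18: reduce T->T / F. Stack=[( E - T] ptr=8 lookahead=) remaining=[) + id $]
Step 19: reduce E->E - T. Stack=[( E] ptr=8 lookahead=) remaining=[) + id $]
Step 20: shift ). Stack=[( E )] ptr=9 lookahead=+ remaining=[+ id $]
Step 21: reduce F->( E ). Stack=[F] ptr=9 lookahead=+ remaining=[+ id $]
Step 22: reduce T->F. Stack=[T] ptr=9 lookahead=+ remaining=[+ id $]
Step 23: reduce E->T. Stack=[E] ptr=9 lookahead=+ remaining=[+ id $]
Step 24: shift +. Stack=[E +] ptr=10 lookahead=id remaining=[id $]
Step 25: shift id. Stack=[E + id] ptr=11 lookahead=$ remaining=[$]

Answer: E + id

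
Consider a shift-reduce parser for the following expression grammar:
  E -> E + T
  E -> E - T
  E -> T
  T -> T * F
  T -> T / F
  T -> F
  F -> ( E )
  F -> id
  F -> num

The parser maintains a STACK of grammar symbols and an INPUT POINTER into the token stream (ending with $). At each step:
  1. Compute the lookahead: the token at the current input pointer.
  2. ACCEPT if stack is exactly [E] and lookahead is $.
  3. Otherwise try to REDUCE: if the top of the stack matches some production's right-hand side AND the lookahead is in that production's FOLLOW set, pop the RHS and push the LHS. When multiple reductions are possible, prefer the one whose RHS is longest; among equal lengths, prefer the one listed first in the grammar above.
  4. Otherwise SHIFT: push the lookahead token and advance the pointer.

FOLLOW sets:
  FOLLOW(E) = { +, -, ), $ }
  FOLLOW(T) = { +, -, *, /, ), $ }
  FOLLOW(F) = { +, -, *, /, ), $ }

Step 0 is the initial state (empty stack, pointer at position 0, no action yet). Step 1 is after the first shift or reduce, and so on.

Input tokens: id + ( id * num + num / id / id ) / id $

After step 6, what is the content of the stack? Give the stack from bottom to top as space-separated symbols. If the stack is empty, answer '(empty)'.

Answer: E + (

Derivation:
Step 1: shift id. Stack=[id] ptr=1 lookahead=+ remaining=[+ ( id * num + num / id / id ) / id $]
Step 2: reduce F->id. Stack=[F] ptr=1 lookahead=+ remaining=[+ ( id * num + num / id / id ) / id $]
Step 3: reduce T->F. Stack=[T] ptr=1 lookahead=+ remaining=[+ ( id * num + num / id / id ) / id $]
Step 4: reduce E->T. Stack=[E] ptr=1 lookahead=+ remaining=[+ ( id * num + num / id / id ) / id $]
Step 5: shift +. Stack=[E +] ptr=2 lookahead=( remaining=[( id * num + num / id / id ) / id $]
Step 6: shift (. Stack=[E + (] ptr=3 lookahead=id remaining=[id * num + num / id / id ) / id $]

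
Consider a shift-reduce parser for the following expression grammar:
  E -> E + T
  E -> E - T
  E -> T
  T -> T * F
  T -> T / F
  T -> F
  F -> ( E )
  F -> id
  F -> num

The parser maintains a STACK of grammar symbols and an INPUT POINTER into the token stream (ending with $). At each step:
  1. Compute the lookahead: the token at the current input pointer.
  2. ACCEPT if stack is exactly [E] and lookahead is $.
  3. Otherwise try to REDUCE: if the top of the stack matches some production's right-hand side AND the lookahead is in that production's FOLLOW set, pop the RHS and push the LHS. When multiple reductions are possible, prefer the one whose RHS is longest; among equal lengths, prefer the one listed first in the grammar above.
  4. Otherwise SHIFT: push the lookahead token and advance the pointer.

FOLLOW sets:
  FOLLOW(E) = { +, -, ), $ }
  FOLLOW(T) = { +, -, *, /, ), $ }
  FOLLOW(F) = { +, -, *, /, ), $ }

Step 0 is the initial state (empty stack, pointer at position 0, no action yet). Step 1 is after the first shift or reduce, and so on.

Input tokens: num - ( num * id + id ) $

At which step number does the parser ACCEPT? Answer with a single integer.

Step 1: shift num. Stack=[num] ptr=1 lookahead=- remaining=[- ( num * id + id ) $]
Step 2: reduce F->num. Stack=[F] ptr=1 lookahead=- remaining=[- ( num * id + id ) $]
Step 3: reduce T->F. Stack=[T] ptr=1 lookahead=- remaining=[- ( num * id + id ) $]
Step 4: reduce E->T. Stack=[E] ptr=1 lookahead=- remaining=[- ( num * id + id ) $]
Step 5: shift -. Stack=[E -] ptr=2 lookahead=( remaining=[( num * id + id ) $]
Step 6: shift (. Stack=[E - (] ptr=3 lookahead=num remaining=[num * id + id ) $]
Step 7: shift num. Stack=[E - ( num] ptr=4 lookahead=* remaining=[* id + id ) $]
Step 8: reduce F->num. Stack=[E - ( F] ptr=4 lookahead=* remaining=[* id + id ) $]
Step 9: reduce T->F. Stack=[E - ( T] ptr=4 lookahead=* remaining=[* id + id ) $]
Step 10: shift *. Stack=[E - ( T *] ptr=5 lookahead=id remaining=[id + id ) $]
Step 11: shift id. Stack=[E - ( T * id] ptr=6 lookahead=+ remaining=[+ id ) $]
Step 12: reduce F->id. Stack=[E - ( T * F] ptr=6 lookahead=+ remaining=[+ id ) $]
Step 13: reduce T->T * F. Stack=[E - ( T] ptr=6 lookahead=+ remaining=[+ id ) $]
Step 14: reduce E->T. Stack=[E - ( E] ptr=6 lookahead=+ remaining=[+ id ) $]
Step 15: shift +. Stack=[E - ( E +] ptr=7 lookahead=id remaining=[id ) $]
Step 16: shift id. Stack=[E - ( E + id] ptr=8 lookahead=) remaining=[) $]
Step 17: reduce F->id. Stack=[E - ( E + F] ptr=8 lookahead=) remaining=[) $]
Step 18: reduce T->F. Stack=[E - ( E + T] ptr=8 lookahead=) remaining=[) $]
Step 19: reduce E->E + T. Stack=[E - ( E] ptr=8 lookahead=) remaining=[) $]
Step 20: shift ). Stack=[E - ( E )] ptr=9 lookahead=$ remaining=[$]
Step 21: reduce F->( E ). Stack=[E - F] ptr=9 lookahead=$ remaining=[$]
Step 22: reduce T->F. Stack=[E - T] ptr=9 lookahead=$ remaining=[$]
Step 23: reduce E->E - T. Stack=[E] ptr=9 lookahead=$ remaining=[$]
Step 24: accept. Stack=[E] ptr=9 lookahead=$ remaining=[$]

Answer: 24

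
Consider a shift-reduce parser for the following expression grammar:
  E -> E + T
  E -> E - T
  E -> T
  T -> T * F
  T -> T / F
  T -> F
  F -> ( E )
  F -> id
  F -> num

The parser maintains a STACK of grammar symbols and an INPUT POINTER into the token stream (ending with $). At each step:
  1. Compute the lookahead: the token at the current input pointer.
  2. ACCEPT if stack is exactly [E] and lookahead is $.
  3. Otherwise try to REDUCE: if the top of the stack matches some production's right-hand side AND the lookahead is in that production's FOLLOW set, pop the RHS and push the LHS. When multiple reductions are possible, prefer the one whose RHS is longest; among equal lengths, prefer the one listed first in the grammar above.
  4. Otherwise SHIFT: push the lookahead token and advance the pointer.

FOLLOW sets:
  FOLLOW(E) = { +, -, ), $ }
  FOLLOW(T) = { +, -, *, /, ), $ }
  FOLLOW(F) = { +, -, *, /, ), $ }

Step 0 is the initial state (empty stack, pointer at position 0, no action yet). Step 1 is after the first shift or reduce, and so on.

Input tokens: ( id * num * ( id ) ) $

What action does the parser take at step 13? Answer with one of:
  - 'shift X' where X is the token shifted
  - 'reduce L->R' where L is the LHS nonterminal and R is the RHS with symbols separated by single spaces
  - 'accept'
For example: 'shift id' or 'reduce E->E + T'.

Answer: reduce T->F

Derivation:
Step 1: shift (. Stack=[(] ptr=1 lookahead=id remaining=[id * num * ( id ) ) $]
Step 2: shift id. Stack=[( id] ptr=2 lookahead=* remaining=[* num * ( id ) ) $]
Step 3: reduce F->id. Stack=[( F] ptr=2 lookahead=* remaining=[* num * ( id ) ) $]
Step 4: reduce T->F. Stack=[( T] ptr=2 lookahead=* remaining=[* num * ( id ) ) $]
Step 5: shift *. Stack=[( T *] ptr=3 lookahead=num remaining=[num * ( id ) ) $]
Step 6: shift num. Stack=[( T * num] ptr=4 lookahead=* remaining=[* ( id ) ) $]
Step 7: reduce F->num. Stack=[( T * F] ptr=4 lookahead=* remaining=[* ( id ) ) $]
Step 8: reduce T->T * F. Stack=[( T] ptr=4 lookahead=* remaining=[* ( id ) ) $]
Step 9: shift *. Stack=[( T *] ptr=5 lookahead=( remaining=[( id ) ) $]
Step 10: shift (. Stack=[( T * (] ptr=6 lookahead=id remaining=[id ) ) $]
Step 11: shift id. Stack=[( T * ( id] ptr=7 lookahead=) remaining=[) ) $]
Step 12: reduce F->id. Stack=[( T * ( F] ptr=7 lookahead=) remaining=[) ) $]
Step 13: reduce T->F. Stack=[( T * ( T] ptr=7 lookahead=) remaining=[) ) $]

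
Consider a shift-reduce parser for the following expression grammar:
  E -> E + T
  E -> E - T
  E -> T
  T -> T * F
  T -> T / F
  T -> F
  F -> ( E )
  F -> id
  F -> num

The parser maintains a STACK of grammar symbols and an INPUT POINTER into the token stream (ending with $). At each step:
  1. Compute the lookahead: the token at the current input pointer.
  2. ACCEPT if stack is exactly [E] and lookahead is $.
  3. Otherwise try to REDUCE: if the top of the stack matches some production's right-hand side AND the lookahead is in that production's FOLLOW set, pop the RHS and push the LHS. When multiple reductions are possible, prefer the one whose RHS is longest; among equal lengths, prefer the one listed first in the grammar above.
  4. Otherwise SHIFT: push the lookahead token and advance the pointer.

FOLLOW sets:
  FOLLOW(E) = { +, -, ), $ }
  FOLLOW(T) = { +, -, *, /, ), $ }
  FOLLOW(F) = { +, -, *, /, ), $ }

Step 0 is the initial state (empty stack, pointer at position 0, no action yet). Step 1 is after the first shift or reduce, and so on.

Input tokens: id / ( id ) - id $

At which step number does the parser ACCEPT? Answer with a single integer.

Step 1: shift id. Stack=[id] ptr=1 lookahead=/ remaining=[/ ( id ) - id $]
Step 2: reduce F->id. Stack=[F] ptr=1 lookahead=/ remaining=[/ ( id ) - id $]
Step 3: reduce T->F. Stack=[T] ptr=1 lookahead=/ remaining=[/ ( id ) - id $]
Step 4: shift /. Stack=[T /] ptr=2 lookahead=( remaining=[( id ) - id $]
Step 5: shift (. Stack=[T / (] ptr=3 lookahead=id remaining=[id ) - id $]
Step 6: shift id. Stack=[T / ( id] ptr=4 lookahead=) remaining=[) - id $]
Step 7: reduce F->id. Stack=[T / ( F] ptr=4 lookahead=) remaining=[) - id $]
Step 8: reduce T->F. Stack=[T / ( T] ptr=4 lookahead=) remaining=[) - id $]
Step 9: reduce E->T. Stack=[T / ( E] ptr=4 lookahead=) remaining=[) - id $]
Step 10: shift ). Stack=[T / ( E )] ptr=5 lookahead=- remaining=[- id $]
Step 11: reduce F->( E ). Stack=[T / F] ptr=5 lookahead=- remaining=[- id $]
Step 12: reduce T->T / F. Stack=[T] ptr=5 lookahead=- remaining=[- id $]
Step 13: reduce E->T. Stack=[E] ptr=5 lookahead=- remaining=[- id $]
Step 14: shift -. Stack=[E -] ptr=6 lookahead=id remaining=[id $]
Step 15: shift id. Stack=[E - id] ptr=7 lookahead=$ remaining=[$]
Step 16: reduce F->id. Stack=[E - F] ptr=7 lookahead=$ remaining=[$]
Step 17: reduce T->F. Stack=[E - T] ptr=7 lookahead=$ remaining=[$]
Step 18: reduce E->E - T. Stack=[E] ptr=7 lookahead=$ remaining=[$]
Step 19: accept. Stack=[E] ptr=7 lookahead=$ remaining=[$]

Answer: 19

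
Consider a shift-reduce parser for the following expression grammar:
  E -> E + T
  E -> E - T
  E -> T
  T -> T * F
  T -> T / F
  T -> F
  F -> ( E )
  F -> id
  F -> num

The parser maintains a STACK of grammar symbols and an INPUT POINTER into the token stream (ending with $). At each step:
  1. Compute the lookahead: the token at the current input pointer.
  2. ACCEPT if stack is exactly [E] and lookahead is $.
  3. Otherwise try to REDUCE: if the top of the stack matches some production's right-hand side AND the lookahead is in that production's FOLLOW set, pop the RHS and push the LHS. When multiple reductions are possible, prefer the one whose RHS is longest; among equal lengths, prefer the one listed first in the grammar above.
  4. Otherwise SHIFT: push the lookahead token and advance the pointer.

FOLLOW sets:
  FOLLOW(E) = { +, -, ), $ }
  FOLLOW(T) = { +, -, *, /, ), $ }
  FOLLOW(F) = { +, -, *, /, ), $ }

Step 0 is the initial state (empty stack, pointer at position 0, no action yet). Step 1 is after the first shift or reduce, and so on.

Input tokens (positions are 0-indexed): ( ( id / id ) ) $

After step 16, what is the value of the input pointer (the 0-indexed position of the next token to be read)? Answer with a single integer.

Step 1: shift (. Stack=[(] ptr=1 lookahead=( remaining=[( id / id ) ) $]
Step 2: shift (. Stack=[( (] ptr=2 lookahead=id remaining=[id / id ) ) $]
Step 3: shift id. Stack=[( ( id] ptr=3 lookahead=/ remaining=[/ id ) ) $]
Step 4: reduce F->id. Stack=[( ( F] ptr=3 lookahead=/ remaining=[/ id ) ) $]
Step 5: reduce T->F. Stack=[( ( T] ptr=3 lookahead=/ remaining=[/ id ) ) $]
Step 6: shift /. Stack=[( ( T /] ptr=4 lookahead=id remaining=[id ) ) $]
Step 7: shift id. Stack=[( ( T / id] ptr=5 lookahead=) remaining=[) ) $]
Step 8: reduce F->id. Stack=[( ( T / F] ptr=5 lookahead=) remaining=[) ) $]
Step 9: reduce T->T / F. Stack=[( ( T] ptr=5 lookahead=) remaining=[) ) $]
Step 10: reduce E->T. Stack=[( ( E] ptr=5 lookahead=) remaining=[) ) $]
Step 11: shift ). Stack=[( ( E )] ptr=6 lookahead=) remaining=[) $]
Step 12: reduce F->( E ). Stack=[( F] ptr=6 lookahead=) remaining=[) $]
Step 13: reduce T->F. Stack=[( T] ptr=6 lookahead=) remaining=[) $]
Step 14: reduce E->T. Stack=[( E] ptr=6 lookahead=) remaining=[) $]
Step 15: shift ). Stack=[( E )] ptr=7 lookahead=$ remaining=[$]
Step 16: reduce F->( E ). Stack=[F] ptr=7 lookahead=$ remaining=[$]

Answer: 7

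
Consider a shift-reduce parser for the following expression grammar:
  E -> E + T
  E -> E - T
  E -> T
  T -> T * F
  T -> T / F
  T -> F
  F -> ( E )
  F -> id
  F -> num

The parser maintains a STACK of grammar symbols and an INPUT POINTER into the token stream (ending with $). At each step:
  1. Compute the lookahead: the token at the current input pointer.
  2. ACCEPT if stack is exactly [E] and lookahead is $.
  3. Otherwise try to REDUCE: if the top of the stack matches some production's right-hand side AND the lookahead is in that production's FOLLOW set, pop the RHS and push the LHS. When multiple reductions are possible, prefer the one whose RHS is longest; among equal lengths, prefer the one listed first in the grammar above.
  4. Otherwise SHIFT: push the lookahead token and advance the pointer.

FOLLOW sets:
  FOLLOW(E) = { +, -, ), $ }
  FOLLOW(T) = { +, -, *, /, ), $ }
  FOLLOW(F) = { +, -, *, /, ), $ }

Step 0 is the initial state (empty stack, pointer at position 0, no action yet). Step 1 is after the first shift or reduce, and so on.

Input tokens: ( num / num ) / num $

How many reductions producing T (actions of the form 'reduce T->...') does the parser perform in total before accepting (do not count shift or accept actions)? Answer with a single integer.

Step 1: shift (. Stack=[(] ptr=1 lookahead=num remaining=[num / num ) / num $]
Step 2: shift num. Stack=[( num] ptr=2 lookahead=/ remaining=[/ num ) / num $]
Step 3: reduce F->num. Stack=[( F] ptr=2 lookahead=/ remaining=[/ num ) / num $]
Step 4: reduce T->F. Stack=[( T] ptr=2 lookahead=/ remaining=[/ num ) / num $]
Step 5: shift /. Stack=[( T /] ptr=3 lookahead=num remaining=[num ) / num $]
Step 6: shift num. Stack=[( T / num] ptr=4 lookahead=) remaining=[) / num $]
Step 7: reduce F->num. Stack=[( T / F] ptr=4 lookahead=) remaining=[) / num $]
Step 8: reduce T->T / F. Stack=[( T] ptr=4 lookahead=) remaining=[) / num $]
Step 9: reduce E->T. Stack=[( E] ptr=4 lookahead=) remaining=[) / num $]
Step 10: shift ). Stack=[( E )] ptr=5 lookahead=/ remaining=[/ num $]
Step 11: reduce F->( E ). Stack=[F] ptr=5 lookahead=/ remaining=[/ num $]
Step 12: reduce T->F. Stack=[T] ptr=5 lookahead=/ remaining=[/ num $]
Step 13: shift /. Stack=[T /] ptr=6 lookahead=num remaining=[num $]
Step 14: shift num. Stack=[T / num] ptr=7 lookahead=$ remaining=[$]
Step 15: reduce F->num. Stack=[T / F] ptr=7 lookahead=$ remaining=[$]
Step 16: reduce T->T / F. Stack=[T] ptr=7 lookahead=$ remaining=[$]
Step 17: reduce E->T. Stack=[E] ptr=7 lookahead=$ remaining=[$]
Step 18: accept. Stack=[E] ptr=7 lookahead=$ remaining=[$]

Answer: 4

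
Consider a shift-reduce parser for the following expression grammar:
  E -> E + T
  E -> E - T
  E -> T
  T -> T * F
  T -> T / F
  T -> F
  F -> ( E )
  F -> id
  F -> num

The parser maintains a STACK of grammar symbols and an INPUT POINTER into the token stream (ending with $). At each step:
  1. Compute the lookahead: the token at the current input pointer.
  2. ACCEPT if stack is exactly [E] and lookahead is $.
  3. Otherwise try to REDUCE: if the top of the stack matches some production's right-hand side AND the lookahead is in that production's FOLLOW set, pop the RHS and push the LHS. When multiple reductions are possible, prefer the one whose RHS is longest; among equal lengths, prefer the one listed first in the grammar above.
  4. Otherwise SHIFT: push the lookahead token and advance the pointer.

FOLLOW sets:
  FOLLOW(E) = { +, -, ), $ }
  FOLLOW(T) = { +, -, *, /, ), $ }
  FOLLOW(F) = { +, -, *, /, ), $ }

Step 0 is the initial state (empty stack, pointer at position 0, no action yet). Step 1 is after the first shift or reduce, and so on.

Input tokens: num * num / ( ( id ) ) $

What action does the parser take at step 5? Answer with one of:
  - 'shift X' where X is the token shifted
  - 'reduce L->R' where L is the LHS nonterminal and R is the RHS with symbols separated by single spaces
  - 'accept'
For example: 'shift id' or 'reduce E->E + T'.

Step 1: shift num. Stack=[num] ptr=1 lookahead=* remaining=[* num / ( ( id ) ) $]
Step 2: reduce F->num. Stack=[F] ptr=1 lookahead=* remaining=[* num / ( ( id ) ) $]
Step 3: reduce T->F. Stack=[T] ptr=1 lookahead=* remaining=[* num / ( ( id ) ) $]
Step 4: shift *. Stack=[T *] ptr=2 lookahead=num remaining=[num / ( ( id ) ) $]
Step 5: shift num. Stack=[T * num] ptr=3 lookahead=/ remaining=[/ ( ( id ) ) $]

Answer: shift num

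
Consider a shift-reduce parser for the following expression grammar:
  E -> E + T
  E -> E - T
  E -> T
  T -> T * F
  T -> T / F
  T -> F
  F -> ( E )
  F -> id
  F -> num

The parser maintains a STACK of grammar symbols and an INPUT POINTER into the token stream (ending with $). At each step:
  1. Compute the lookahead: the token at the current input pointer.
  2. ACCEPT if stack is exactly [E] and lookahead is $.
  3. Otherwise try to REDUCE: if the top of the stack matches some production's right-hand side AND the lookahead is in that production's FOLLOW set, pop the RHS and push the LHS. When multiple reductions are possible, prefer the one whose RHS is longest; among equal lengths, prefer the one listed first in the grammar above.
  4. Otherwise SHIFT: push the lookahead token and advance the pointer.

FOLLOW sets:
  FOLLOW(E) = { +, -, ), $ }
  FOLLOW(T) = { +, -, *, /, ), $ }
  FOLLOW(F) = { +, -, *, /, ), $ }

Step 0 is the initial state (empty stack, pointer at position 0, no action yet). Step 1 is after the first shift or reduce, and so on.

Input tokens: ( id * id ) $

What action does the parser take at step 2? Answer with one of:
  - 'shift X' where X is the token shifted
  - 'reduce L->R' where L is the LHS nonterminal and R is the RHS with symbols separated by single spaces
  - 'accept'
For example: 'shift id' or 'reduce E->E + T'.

Step 1: shift (. Stack=[(] ptr=1 lookahead=id remaining=[id * id ) $]
Step 2: shift id. Stack=[( id] ptr=2 lookahead=* remaining=[* id ) $]

Answer: shift id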